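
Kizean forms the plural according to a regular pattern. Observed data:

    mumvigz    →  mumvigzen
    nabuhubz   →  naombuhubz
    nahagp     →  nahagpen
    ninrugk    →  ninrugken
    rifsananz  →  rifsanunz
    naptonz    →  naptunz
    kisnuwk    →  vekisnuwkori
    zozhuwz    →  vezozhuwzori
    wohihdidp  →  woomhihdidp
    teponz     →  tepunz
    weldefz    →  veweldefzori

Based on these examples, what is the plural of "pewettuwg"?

vepewettuwgori

kisnuwk and ninrugk both end in -k yet inflect differently (vekisnuwkori, ninrugken), so the final letter is not what conditions the rule; the second-to-last letter is.
"pewettuwg" has second-to-last letter 'w'. The stems whose second-to-last letter is 'w' (zozhuwz → vezozhuwzori, kisnuwk → vekisnuwkori) add ve- … -ori around the stem.
The other patterns: stems whose second-to-last letter is 'g' add -en; stems whose second-to-last letter is 'n' change the last vowel to 'u'; stems whose second-to-last letter is 'b' or 'd' insert -om- after the first vowel.
So pewettuwg → vepewettuwgori.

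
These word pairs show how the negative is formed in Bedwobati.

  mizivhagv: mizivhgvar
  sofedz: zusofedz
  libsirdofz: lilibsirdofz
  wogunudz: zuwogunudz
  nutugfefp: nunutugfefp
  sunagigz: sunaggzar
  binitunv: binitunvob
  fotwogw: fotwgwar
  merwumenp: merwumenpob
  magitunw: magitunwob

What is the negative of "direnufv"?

didirenufv

libsirdofz and sunagigz both end in -z yet inflect differently (lilibsirdofz, sunaggzar), so the final letter is not what conditions the rule; the second-to-last letter is.
"direnufv" has second-to-last letter 'f'. The stems whose second-to-last letter is 'f' (libsirdofz → lilibsirdofz, nutugfefp → nunutugfefp) repeat the first consonant+vowel as a prefix.
So direnufv → didirenufv.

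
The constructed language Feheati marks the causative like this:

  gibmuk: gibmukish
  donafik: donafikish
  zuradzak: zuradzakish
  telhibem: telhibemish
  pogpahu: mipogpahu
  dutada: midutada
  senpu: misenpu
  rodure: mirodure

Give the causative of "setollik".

gibmuk and pogpahu both have last vowel 'u' yet inflect differently (gibmukish, mipogpahu), so the last vowel is not what conditions the rule; whether the stem ends in a vowel or a consonant is.
"setollik" ends in a consonant. The stems ending in a consonant (gibmuk → gibmukish, donafik → donafikish, zuradzak → zuradzakish) add -ish.
So setollik → setollikish.

setollikish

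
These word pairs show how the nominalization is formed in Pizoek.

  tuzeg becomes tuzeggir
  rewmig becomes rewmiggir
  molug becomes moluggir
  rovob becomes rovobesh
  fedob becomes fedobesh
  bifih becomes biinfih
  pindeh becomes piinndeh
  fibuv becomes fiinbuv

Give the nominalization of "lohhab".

lohhabesh

rewmig and bifih both have last vowel 'i' yet inflect differently (rewmiggir, biinfih), so the last vowel is not what conditions the rule; the final letter is.
"lohhab" ends in -b. The stems ending in -b (rovob → rovobesh, fedob → fedobesh) add -esh.
The other patterns: stems ending in -g double the final consonant and add -ir; stems ending in -h or -v insert -in- after the first vowel.
So lohhab → lohhabesh.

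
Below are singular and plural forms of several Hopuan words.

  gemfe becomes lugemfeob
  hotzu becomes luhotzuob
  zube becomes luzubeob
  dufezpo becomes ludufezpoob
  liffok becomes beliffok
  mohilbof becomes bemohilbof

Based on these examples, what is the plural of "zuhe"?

luzuheob

dufezpo and liffok both have last vowel 'o' yet inflect differently (ludufezpoob, beliffok), so the last vowel is not what conditions the rule; whether the stem ends in a vowel or a consonant is.
"zuhe" ends in a vowel. The stems ending in a vowel (gemfe → lugemfeob, hotzu → luhotzuob, zube → luzubeob) add lu- … -ob around the stem.
So zuhe → luzuheob.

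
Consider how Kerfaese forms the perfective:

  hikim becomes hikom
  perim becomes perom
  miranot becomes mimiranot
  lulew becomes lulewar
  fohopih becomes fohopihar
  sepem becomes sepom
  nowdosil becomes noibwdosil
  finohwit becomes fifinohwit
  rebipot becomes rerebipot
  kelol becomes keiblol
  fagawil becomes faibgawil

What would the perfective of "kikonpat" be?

kikikonpat

"kikonpat" ends in -t. The stems ending in -t (miranot → mimiranot, finohwit → fifinohwit, rebipot → rerebipot) repeat the first consonant+vowel as a prefix.
So kikonpat → kikikonpat.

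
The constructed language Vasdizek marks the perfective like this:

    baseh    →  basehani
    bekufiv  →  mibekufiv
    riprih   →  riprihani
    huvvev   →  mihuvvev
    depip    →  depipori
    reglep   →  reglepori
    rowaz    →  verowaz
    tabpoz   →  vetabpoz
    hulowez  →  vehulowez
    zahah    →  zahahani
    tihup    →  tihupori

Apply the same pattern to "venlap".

venlapori

hulowez and reglep both have last vowel 'e' yet inflect differently (vehulowez, reglepori), so the last vowel is not what conditions the rule; the final letter is.
"venlap" ends in -p. The stems ending in -p (reglep → reglepori, depip → depipori, tihup → tihupori) add -ori.
So venlap → venlapori.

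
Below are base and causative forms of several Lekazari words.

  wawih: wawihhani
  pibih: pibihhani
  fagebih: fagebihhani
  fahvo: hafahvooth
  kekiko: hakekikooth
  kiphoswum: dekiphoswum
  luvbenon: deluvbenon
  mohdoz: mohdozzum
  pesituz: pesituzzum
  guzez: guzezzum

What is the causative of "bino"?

habinooth

"bino" ends in -o. The stems ending in -o (fahvo → hafahvooth, kekiko → hakekikooth) add ha- … -oth around the stem.
The other patterns: stems ending in -h double the final consonant and add -ani; stems ending in -m or -n add the prefix de-; stems ending in -z double the final consonant and add -um.
So bino → habinooth.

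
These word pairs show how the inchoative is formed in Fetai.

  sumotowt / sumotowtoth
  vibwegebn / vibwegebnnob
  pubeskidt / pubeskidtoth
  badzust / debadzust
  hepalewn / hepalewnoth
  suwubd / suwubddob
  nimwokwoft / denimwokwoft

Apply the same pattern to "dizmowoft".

dedizmowoft

"dizmowoft" has second-to-last letter 'f'. The one such stem in the data (nimwokwoft → denimwokwoft) adds the prefix de-, so the same rule applies.
So dizmowoft → dedizmowoft.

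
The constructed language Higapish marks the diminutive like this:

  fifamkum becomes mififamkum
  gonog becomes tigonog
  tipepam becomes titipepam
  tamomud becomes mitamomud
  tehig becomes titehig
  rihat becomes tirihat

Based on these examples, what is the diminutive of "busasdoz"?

fifamkum and tipepam both end in -m yet inflect differently (mififamkum, titipepam), so the final letter is not what conditions the rule; the last vowel is.
"busasdoz" has last vowel 'o'. The one such stem in the data (gonog → tigonog) adds the prefix ti-, so the same rule applies.
The other pattern: stems whose last vowel is 'u' add the prefix mi-.
So busasdoz → tibusasdoz.

tibusasdoz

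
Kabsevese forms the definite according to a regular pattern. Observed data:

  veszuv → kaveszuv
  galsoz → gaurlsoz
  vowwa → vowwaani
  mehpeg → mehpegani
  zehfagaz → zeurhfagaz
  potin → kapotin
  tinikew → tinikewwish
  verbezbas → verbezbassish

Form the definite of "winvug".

tinikew and mehpeg both have last vowel 'e' yet inflect differently (tinikewwish, mehpegani), so the last vowel is not what conditions the rule; the final letter is.
"winvug" ends in -g. The one such stem in the data (mehpeg → mehpegani) adds -ani, so the same rule applies.
The other patterns: stems ending in -s or -w double the final consonant and add -ish; stems ending in -z insert -ur- after the first vowel; stems ending in -n or -v add the prefix ka-.
So winvug → winvugani.

winvugani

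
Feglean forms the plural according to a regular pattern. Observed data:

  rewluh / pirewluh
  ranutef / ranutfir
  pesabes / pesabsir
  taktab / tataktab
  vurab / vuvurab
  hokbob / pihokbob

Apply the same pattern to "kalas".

hokbob and taktab both end in -b yet inflect differently (pihokbob, tataktab), so the final letter is not what conditions the rule; the last vowel is.
"kalas" has last vowel 'a'. The stems whose last vowel is 'a' (taktab → tataktab, vurab → vuvurab) repeat the first consonant+vowel as a prefix.
So kalas → kakalas.

kakalas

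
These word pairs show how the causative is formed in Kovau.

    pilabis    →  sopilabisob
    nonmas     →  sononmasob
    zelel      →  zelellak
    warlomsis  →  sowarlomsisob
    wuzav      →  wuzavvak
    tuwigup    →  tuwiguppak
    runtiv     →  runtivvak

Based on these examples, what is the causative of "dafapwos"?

sodafapwosob

pilabis and runtiv both have last vowel 'i' yet inflect differently (sopilabisob, runtivvak), so the last vowel is not what conditions the rule; the final letter is.
"dafapwos" ends in -s. The stems ending in -s (pilabis → sopilabisob, warlomsis → sowarlomsisob, nonmas → sononmasob) add so- … -ob around the stem.
The other pattern: stems ending in -l, -p or -v double the final consonant and add -ak.
So dafapwos → sodafapwosob.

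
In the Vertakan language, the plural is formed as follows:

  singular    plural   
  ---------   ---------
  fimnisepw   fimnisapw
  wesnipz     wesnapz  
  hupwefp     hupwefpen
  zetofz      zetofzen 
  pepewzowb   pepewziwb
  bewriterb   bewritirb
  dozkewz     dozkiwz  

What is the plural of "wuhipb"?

wesnipz and zetofz both end in -z yet inflect differently (wesnapz, zetofzen), so the final letter is not what conditions the rule; the second-to-last letter is.
"wuhipb" has second-to-last letter 'p'. The stems whose second-to-last letter is 'p' (fimnisepw → fimnisapw, wesnipz → wesnapz) change the last vowel to 'a'.
The other patterns: stems whose second-to-last letter is 'f' add -en; stems whose second-to-last letter is 'r' or 'w' change the last vowel to 'i'.
So wuhipb → wuhapb.

wuhapb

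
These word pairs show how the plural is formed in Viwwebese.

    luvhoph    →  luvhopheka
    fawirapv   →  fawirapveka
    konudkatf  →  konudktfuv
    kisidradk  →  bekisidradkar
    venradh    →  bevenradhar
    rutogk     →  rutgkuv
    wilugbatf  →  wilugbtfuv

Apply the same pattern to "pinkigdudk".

venradh and luvhoph both end in -h yet inflect differently (bevenradhar, luvhopheka), so the final letter is not what conditions the rule; the second-to-last letter is.
"pinkigdudk" has second-to-last letter 'd'. The stems whose second-to-last letter is 'd' (kisidradk → bekisidradkar, venradh → bevenradhar) add be- … -ar around the stem.
The other patterns: stems whose second-to-last letter is 'p' add -eka; stems whose second-to-last letter is 'g' or 't' delete the last vowel and add -uv.
So pinkigdudk → bepinkigdudkar.

bepinkigdudkar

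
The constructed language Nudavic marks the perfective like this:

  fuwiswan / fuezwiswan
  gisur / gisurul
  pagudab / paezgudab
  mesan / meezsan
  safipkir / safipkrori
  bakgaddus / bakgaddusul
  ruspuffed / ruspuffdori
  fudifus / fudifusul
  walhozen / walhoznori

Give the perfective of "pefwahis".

pefwahsori

mesan and walhozen both end in -n yet inflect differently (meezsan, walhoznori), so the final letter is not what conditions the rule; the last vowel is.
"pefwahis" has last vowel 'i'. The one such stem in the data (safipkir → safipkrori) deletes the last vowel and adds -ori (as do walhozen, ruspuffed), so the same rule applies.
So pefwahis → pefwahsori.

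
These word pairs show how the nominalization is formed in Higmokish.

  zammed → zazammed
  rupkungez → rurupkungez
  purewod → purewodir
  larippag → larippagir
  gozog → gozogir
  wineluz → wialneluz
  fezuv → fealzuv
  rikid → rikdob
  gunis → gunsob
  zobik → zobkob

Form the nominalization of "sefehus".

"sefehus" has last vowel 'u'. The stems whose last vowel is 'u' (wineluz → wialneluz, fezuv → fealzuv) insert -al- after the first vowel.
So sefehus → sealfehus.

sealfehus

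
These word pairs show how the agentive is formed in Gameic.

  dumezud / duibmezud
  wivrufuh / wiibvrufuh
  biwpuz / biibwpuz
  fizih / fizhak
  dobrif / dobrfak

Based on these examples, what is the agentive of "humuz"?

wivrufuh and fizih both end in -h yet inflect differently (wiibvrufuh, fizhak), so the final letter is not what conditions the rule; the last vowel is.
"humuz" has last vowel 'u'. The stems whose last vowel is 'u' (dumezud → duibmezud, wivrufuh → wiibvrufuh, biwpuz → biibwpuz) insert -ib- after the first vowel.
The other pattern: stems whose last vowel is 'i' delete the last vowel and add -ak.
So humuz → huibmuz.

huibmuz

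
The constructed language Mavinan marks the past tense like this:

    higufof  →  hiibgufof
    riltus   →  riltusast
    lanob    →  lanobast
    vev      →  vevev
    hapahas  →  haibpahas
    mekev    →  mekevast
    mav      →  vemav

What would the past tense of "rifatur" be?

vev and mekev both end in -v yet inflect differently (vevev, mekevast), so the final letter is not what conditions the rule; the number of vowels is.
"rifatur" has 3 vowels. The stems with 3 vowels (higufof → hiibgufof, hapahas → haibpahas) insert -ib- after the first vowel.
The other patterns: stems with 1 vowel add the prefix ve-; stems with 2 vowels add -ast.
So rifatur → riibfatur.

riibfatur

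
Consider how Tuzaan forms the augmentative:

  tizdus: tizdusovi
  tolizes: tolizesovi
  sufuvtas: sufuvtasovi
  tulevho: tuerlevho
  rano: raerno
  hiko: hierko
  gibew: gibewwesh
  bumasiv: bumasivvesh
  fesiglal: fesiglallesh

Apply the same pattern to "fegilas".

fegilasovi

"fegilas" ends in -s. The stems ending in -s (tizdus → tizdusovi, tolizes → tolizesovi, sufuvtas → sufuvtasovi) add -ovi.
The other patterns: stems ending in -o insert -er- after the first vowel; stems ending in -l, -v or -w double the final consonant and add -esh.
So fegilas → fegilasovi.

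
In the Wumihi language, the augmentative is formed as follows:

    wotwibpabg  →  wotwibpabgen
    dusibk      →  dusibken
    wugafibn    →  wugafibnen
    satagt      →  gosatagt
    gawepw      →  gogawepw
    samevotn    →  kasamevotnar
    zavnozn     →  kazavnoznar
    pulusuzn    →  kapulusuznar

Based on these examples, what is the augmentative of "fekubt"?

fekubten

wugafibn and samevotn both end in -n yet inflect differently (wugafibnen, kasamevotnar), so the final letter is not what conditions the rule; the second-to-last letter is.
"fekubt" has second-to-last letter 'b'. The stems whose second-to-last letter is 'b' (wotwibpabg → wotwibpabgen, dusibk → dusibken, wugafibn → wugafibnen) add -en.
So fekubt → fekubten.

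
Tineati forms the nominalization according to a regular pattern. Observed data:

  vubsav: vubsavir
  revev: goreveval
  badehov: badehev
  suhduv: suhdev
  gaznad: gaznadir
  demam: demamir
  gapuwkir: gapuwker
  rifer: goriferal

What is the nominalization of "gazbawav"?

gazbawavir

vubsav and revev both end in -v yet inflect differently (vubsavir, goreveval), so the final letter is not what conditions the rule; the last vowel is.
"gazbawav" has last vowel 'a'. The stems whose last vowel is 'a' (vubsav → vubsavir, demam → demamir, gaznad → gaznadir) add -ir.
So gazbawav → gazbawavir.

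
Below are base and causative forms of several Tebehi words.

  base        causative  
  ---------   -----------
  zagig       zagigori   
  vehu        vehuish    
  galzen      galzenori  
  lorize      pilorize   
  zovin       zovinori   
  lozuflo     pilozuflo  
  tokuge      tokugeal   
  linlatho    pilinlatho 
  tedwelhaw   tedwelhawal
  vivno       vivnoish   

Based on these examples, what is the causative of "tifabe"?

"tifabe" begins with t-. The stems beginning with t- (tokuge → tokugeal, tedwelhaw → tedwelhawal) add -al.
The other patterns: stems beginning with g- or z- add -ori; stems beginning with l- add the prefix pi-; stems beginning with v- add -ish.
So tifabe → tifabeal.

tifabeal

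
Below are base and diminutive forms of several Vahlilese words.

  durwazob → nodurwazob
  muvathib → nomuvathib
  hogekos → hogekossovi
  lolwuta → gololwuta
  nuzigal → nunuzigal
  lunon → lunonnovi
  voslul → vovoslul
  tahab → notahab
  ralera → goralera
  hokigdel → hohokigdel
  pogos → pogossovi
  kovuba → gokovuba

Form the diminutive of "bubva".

gobubva

"bubva" ends in -a. The stems ending in -a (lolwuta → gololwuta, kovuba → gokovuba, ralera → goralera) add the prefix go-.
So bubva → gobubva.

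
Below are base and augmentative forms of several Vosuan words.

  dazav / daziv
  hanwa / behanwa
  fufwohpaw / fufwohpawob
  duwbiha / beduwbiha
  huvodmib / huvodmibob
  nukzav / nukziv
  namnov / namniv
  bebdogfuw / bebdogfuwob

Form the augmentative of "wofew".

wofewob

hanwa and dazav both have last vowel 'a' yet inflect differently (behanwa, daziv), so the last vowel is not what conditions the rule; the final letter is.
"wofew" ends in -w. The stems ending in -w (bebdogfuw → bebdogfuwob, fufwohpaw → fufwohpawob) add -ob.
The other patterns: stems ending in -a add the prefix be-; stems ending in -v change the last vowel to 'i'.
So wofew → wofewob.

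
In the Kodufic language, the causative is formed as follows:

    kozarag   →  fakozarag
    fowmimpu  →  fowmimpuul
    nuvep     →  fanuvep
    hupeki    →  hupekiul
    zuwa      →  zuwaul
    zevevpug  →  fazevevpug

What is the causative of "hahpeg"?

zuwa and kozarag both have last vowel 'a' yet inflect differently (zuwaul, fakozarag), so the last vowel is not what conditions the rule; whether the stem ends in a vowel or a consonant is.
"hahpeg" ends in a consonant. The stems ending in a consonant (kozarag → fakozarag, zevevpug → fazevevpug, nuvep → fanuvep) add the prefix fa-.
So hahpeg → fahahpeg.

fahahpeg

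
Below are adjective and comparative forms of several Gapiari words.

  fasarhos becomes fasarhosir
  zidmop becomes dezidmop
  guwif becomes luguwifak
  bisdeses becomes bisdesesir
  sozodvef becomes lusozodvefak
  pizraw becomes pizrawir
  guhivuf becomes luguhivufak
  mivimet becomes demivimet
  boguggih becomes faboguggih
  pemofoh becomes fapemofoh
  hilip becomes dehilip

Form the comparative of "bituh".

"bituh" ends in -h. The stems ending in -h (pemofoh → fapemofoh, boguggih → faboguggih) add the prefix fa-.
So bituh → fabituh.

fabituh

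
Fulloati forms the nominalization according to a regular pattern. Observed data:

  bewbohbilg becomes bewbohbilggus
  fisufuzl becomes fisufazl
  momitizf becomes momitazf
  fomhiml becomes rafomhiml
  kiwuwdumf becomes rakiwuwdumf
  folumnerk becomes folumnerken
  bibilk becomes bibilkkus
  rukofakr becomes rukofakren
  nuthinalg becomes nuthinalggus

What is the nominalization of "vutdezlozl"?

fomhiml and fisufuzl both end in -l yet inflect differently (rafomhiml, fisufazl), so the final letter is not what conditions the rule; the second-to-last letter is.
"vutdezlozl" has second-to-last letter 'z'. The stems whose second-to-last letter is 'z' (fisufuzl → fisufazl, momitizf → momitazf) change the last vowel to 'a'.
The other patterns: stems whose second-to-last letter is 'm' add the prefix ra-; stems whose second-to-last letter is 'l' double the final consonant and add -us; stems whose second-to-last letter is 'k' or 'r' add -en.
So vutdezlozl → vutdezlazl.

vutdezlazl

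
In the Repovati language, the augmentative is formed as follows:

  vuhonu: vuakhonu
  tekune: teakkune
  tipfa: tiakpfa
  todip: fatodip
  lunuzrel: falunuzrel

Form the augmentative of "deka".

tekune and lunuzrel both have last vowel 'e' yet inflect differently (teakkune, falunuzrel), so the last vowel is not what conditions the rule; whether the stem ends in a vowel or a consonant is.
"deka" ends in a vowel. The stems ending in a vowel (vuhonu → vuakhonu, tekune → teakkune, tipfa → tiakpfa) insert -ak- after the first vowel.
The other pattern: stems ending in a consonant add the prefix fa-.
So deka → deakka.

deakka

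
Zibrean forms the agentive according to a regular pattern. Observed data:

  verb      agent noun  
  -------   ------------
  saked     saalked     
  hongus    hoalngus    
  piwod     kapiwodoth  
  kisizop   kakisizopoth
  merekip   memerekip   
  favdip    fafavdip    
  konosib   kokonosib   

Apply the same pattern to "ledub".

saked and piwod both end in -d yet inflect differently (saalked, kapiwodoth), so the final letter is not what conditions the rule; the last vowel is.
"ledub" has last vowel 'u'. The one such stem in the data (hongus → hoalngus) inserts -al- after the first vowel (as does saked), so the same rule applies.
The other patterns: stems whose last vowel is 'o' add ka- … -oth around the stem; stems whose last vowel is 'i' repeat the first consonant+vowel as a prefix.
So ledub → lealdub.

lealdub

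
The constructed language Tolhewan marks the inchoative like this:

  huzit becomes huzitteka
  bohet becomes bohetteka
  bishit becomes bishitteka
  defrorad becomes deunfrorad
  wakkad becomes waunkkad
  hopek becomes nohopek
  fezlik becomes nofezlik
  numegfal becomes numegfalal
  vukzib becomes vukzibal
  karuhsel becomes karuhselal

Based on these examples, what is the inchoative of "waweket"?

bohet and hopek both have last vowel 'e' yet inflect differently (bohetteka, nohopek), so the last vowel is not what conditions the rule; the final letter is.
"waweket" ends in -t. The stems ending in -t (huzit → huzitteka, bohet → bohetteka, bishit → bishitteka) double the final consonant and add -eka.
So waweket → waweketteka.

waweketteka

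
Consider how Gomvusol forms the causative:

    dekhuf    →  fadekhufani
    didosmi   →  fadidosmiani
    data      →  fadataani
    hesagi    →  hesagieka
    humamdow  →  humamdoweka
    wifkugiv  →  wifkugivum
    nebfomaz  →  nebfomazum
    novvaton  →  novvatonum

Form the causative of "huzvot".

huzvoteka

didosmi and hesagi both end in -i yet inflect differently (fadidosmiani, hesagieka), so the final letter is not what conditions the rule; the first letter is.
"huzvot" begins with h-. The stems beginning with h- (hesagi → hesagieka, humamdow → humamdoweka) add -eka.
So huzvot → huzvoteka.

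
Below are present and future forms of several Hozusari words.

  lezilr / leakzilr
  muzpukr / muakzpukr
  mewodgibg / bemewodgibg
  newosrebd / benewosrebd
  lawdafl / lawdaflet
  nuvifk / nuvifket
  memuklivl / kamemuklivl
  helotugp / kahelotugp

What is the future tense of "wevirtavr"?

kawevirtavr

lawdafl and memuklivl both end in -l yet inflect differently (lawdaflet, kamemuklivl), so the final letter is not what conditions the rule; the second-to-last letter is.
"wevirtavr" has second-to-last letter 'v'. The one such stem in the data (memuklivl → kamemuklivl) adds the prefix ka-, so the same rule applies.
So wevirtavr → kawevirtavr.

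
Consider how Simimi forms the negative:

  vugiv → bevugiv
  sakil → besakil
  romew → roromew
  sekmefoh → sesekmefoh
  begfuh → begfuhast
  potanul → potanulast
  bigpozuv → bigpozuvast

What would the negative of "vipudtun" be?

"vipudtun" has last vowel 'u'. The stems whose last vowel is 'u' (begfuh → begfuhast, potanul → potanulast, bigpozuv → bigpozuvast) add -ast.
The other patterns: stems whose last vowel is 'e' or 'o' repeat the first consonant+vowel as a prefix; stems whose last vowel is 'i' add the prefix be-.
So vipudtun → vipudtunast.

vipudtunast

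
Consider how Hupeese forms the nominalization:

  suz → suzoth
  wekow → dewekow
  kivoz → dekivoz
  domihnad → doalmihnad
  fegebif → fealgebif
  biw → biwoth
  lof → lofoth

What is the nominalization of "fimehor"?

biw and wekow both end in -w yet inflect differently (biwoth, dewekow), so the final letter is not what conditions the rule; the number of vowels is.
"fimehor" has 3 vowels. The stems with 3 vowels (fegebif → fealgebif, domihnad → doalmihnad) insert -al- after the first vowel.
The other patterns: stems with 1 vowel add -oth; stems with 2 vowels add the prefix de-.
So fimehor → fialmehor.

fialmehor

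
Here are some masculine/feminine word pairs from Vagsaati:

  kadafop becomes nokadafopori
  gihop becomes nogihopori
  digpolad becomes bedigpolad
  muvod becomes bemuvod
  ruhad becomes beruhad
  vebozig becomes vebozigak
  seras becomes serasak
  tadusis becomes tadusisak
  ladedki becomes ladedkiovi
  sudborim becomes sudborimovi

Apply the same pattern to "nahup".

"nahup" ends in -p. The stems ending in -p (kadafop → nokadafopori, gihop → nogihopori) add no- … -ori around the stem.
The other patterns: stems ending in -d add the prefix be-; stems ending in -g or -s add -ak; stems ending in -i or -m add -ovi.
So nahup → nonahupori.

nonahupori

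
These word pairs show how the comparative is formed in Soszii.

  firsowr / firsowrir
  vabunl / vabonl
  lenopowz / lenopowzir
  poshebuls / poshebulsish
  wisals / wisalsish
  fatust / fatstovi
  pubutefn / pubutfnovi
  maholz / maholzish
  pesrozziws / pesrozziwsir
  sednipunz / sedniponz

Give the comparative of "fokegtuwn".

"fokegtuwn" has second-to-last letter 'w'. The stems whose second-to-last letter is 'w' (firsowr → firsowrir, pesrozziws → pesrozziwsir, lenopowz → lenopowzir) add -ir.
So fokegtuwn → fokegtuwnir.

fokegtuwnir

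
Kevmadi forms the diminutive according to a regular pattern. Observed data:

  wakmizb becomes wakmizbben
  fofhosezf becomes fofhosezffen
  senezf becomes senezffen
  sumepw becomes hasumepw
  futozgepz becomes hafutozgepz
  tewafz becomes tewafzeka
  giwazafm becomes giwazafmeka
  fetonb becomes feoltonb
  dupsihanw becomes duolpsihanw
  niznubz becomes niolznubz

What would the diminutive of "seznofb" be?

seznofbeka

futozgepz and tewafz both end in -z yet inflect differently (hafutozgepz, tewafzeka), so the final letter is not what conditions the rule; the second-to-last letter is.
"seznofb" has second-to-last letter 'f'. The stems whose second-to-last letter is 'f' (tewafz → tewafzeka, giwazafm → giwazafmeka) add -eka.
So seznofb → seznofbeka.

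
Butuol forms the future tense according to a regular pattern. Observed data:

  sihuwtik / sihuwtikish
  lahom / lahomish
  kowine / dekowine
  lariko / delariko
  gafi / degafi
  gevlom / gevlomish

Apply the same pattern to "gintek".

gintekish

lariko and gevlom both have last vowel 'o' yet inflect differently (delariko, gevlomish), so the last vowel is not what conditions the rule; whether the stem ends in a vowel or a consonant is.
"gintek" ends in a consonant. The stems ending in a consonant (gevlom → gevlomish, sihuwtik → sihuwtikish, lahom → lahomish) add -ish.
So gintek → gintekish.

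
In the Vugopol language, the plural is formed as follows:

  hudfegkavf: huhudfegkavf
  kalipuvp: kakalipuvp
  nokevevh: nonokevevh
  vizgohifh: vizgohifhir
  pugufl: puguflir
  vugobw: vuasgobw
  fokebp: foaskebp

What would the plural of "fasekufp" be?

nokevevh and vizgohifh both end in -h yet inflect differently (nonokevevh, vizgohifhir), so the final letter is not what conditions the rule; the second-to-last letter is.
"fasekufp" has second-to-last letter 'f'. The stems whose second-to-last letter is 'f' (vizgohifh → vizgohifhir, pugufl → puguflir) add -ir.
So fasekufp → fasekufpir.

fasekufpir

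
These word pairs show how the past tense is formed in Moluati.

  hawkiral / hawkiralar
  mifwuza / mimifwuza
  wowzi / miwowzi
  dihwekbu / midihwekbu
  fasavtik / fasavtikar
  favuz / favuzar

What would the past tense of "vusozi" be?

"vusozi" ends in a vowel. The stems ending in a vowel (mifwuza → mimifwuza, wowzi → miwowzi, dihwekbu → midihwekbu) add the prefix mi-.
So vusozi → mivusozi.

mivusozi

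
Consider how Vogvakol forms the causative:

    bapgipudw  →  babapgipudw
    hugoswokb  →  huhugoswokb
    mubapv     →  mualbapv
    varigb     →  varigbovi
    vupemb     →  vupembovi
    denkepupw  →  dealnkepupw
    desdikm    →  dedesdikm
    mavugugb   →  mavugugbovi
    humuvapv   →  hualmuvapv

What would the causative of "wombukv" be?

bapgipudw and denkepupw both end in -w yet inflect differently (babapgipudw, dealnkepupw), so the final letter is not what conditions the rule; the second-to-last letter is.
"wombukv" has second-to-last letter 'k'. The stems whose second-to-last letter is 'k' (hugoswokb → huhugoswokb, desdikm → dedesdikm) repeat the first consonant+vowel as a prefix.
The other patterns: stems whose second-to-last letter is 'p' insert -al- after the first vowel; stems whose second-to-last letter is 'g' or 'm' add -ovi.
So wombukv → wowombukv.

wowombukv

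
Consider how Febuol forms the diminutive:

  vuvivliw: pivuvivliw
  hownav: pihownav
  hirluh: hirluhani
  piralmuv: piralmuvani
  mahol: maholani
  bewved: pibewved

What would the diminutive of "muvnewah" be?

piralmuv and hownav both end in -v yet inflect differently (piralmuvani, pihownav), so the final letter is not what conditions the rule; the last vowel is.
"muvnewah" has last vowel 'a'. The one such stem in the data (hownav → pihownav) adds the prefix pi-, so the same rule applies.
The other pattern: stems whose last vowel is 'o' or 'u' add -ani.
So muvnewah → pimuvnewah.

pimuvnewah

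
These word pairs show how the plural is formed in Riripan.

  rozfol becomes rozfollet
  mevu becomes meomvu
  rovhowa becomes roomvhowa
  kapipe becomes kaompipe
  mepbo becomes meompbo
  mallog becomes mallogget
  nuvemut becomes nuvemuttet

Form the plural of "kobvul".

"kobvul" ends in a consonant. The stems ending in a consonant (mallog → mallogget, rozfol → rozfollet, nuvemut → nuvemuttet) double the final consonant and add -et.
So kobvul → kobvullet.

kobvullet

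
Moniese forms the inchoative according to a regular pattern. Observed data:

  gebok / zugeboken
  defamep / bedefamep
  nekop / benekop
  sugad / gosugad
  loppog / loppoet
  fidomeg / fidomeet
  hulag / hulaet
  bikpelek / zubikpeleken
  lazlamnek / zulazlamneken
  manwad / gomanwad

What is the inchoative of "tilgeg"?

fidomeg and defamep both have last vowel 'e' yet inflect differently (fidomeet, bedefamep), so the last vowel is not what conditions the rule; the final letter is.
"tilgeg" ends in -g. The stems ending in -g (fidomeg → fidomeet, hulag → hulaet, loppog → loppoet) drop the final letter and add -et.
The other patterns: stems ending in -p add the prefix be-; stems ending in -d add the prefix go-; stems ending in -k add zu- … -en around the stem.
So tilgeg → tilgeet.

tilgeet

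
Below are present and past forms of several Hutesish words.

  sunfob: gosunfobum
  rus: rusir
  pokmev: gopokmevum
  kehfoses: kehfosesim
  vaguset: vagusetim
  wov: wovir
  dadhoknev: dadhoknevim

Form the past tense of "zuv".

wov and pokmev both end in -v yet inflect differently (wovir, gopokmevum), so the final letter is not what conditions the rule; the number of vowels is.
"zuv" has 1 vowel. The stems with 1 vowel (rus → rusir, wov → wovir) add -ir.
The other patterns: stems with 2 vowels add go- … -um around the stem; stems with 3 vowels add -im.
So zuv → zuvir.

zuvir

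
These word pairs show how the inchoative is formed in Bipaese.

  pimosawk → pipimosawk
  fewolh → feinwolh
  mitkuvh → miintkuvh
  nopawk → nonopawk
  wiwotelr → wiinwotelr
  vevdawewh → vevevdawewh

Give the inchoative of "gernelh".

geinrnelh

"gernelh" has second-to-last letter 'l'. The stems whose second-to-last letter is 'l' (wiwotelr → wiinwotelr, fewolh → feinwolh) insert -in- after the first vowel.
The other pattern: stems whose second-to-last letter is 'w' repeat the first consonant+vowel as a prefix.
So gernelh → geinrnelh.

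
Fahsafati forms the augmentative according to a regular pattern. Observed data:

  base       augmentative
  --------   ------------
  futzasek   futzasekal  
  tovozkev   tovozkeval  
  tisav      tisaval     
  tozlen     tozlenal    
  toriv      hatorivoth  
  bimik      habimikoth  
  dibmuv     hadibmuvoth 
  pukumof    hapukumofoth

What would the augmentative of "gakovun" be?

tovozkev and toriv both end in -v yet inflect differently (tovozkeval, hatorivoth), so the final letter is not what conditions the rule; the last vowel is.
"gakovun" has last vowel 'u'. The one such stem in the data (dibmuv → hadibmuvoth) adds ha- … -oth around the stem, so the same rule applies.
The other pattern: stems whose last vowel is 'a' or 'e' add -al.
So gakovun → hagakovunoth.

hagakovunoth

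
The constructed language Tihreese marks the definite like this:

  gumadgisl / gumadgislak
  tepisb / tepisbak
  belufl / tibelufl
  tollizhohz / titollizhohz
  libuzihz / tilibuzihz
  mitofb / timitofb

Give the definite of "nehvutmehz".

tinehvutmehz

gumadgisl and belufl both end in -l yet inflect differently (gumadgislak, tibelufl), so the final letter is not what conditions the rule; the second-to-last letter is.
"nehvutmehz" has second-to-last letter 'h'. The stems whose second-to-last letter is 'h' (tollizhohz → titollizhohz, libuzihz → tilibuzihz) add the prefix ti-.
So nehvutmehz → tinehvutmehz.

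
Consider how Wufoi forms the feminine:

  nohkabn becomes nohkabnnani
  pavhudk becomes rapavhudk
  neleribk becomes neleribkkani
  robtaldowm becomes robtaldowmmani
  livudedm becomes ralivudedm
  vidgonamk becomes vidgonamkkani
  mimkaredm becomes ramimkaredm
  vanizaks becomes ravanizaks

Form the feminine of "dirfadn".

radirfadn

pavhudk and vidgonamk both end in -k yet inflect differently (rapavhudk, vidgonamkkani), so the final letter is not what conditions the rule; the second-to-last letter is.
"dirfadn" has second-to-last letter 'd'. The stems whose second-to-last letter is 'd' (mimkaredm → ramimkaredm, pavhudk → rapavhudk, livudedm → ralivudedm) add the prefix ra-.
So dirfadn → radirfadn.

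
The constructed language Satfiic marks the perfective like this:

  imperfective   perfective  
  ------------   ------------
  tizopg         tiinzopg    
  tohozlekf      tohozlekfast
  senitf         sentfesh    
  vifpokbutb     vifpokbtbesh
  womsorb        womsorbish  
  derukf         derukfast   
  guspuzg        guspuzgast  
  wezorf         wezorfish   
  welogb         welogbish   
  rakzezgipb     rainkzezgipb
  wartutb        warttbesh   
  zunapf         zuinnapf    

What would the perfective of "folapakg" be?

"folapakg" has second-to-last letter 'k'. The stems whose second-to-last letter is 'k' (derukf → derukfast, tohozlekf → tohozlekfast) add -ast.
The other patterns: stems whose second-to-last letter is 'p' insert -in- after the first vowel; stems whose second-to-last letter is 't' delete the last vowel and add -esh; stems whose second-to-last letter is 'g' or 'r' add -ish.
So folapakg → folapakgast.

folapakgast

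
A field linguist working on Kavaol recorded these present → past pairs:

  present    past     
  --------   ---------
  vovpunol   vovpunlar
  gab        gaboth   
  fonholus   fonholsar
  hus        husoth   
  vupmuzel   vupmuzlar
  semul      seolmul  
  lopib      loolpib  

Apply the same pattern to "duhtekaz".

"duhtekaz" has 3 vowels. The stems with 3 vowels (vovpunol → vovpunlar, fonholus → fonholsar, vupmuzel → vupmuzlar) delete the last vowel and add -ar.
The other patterns: stems with 1 vowel add -oth; stems with 2 vowels insert -ol- after the first vowel.
So duhtekaz → duhtekzar.

duhtekzar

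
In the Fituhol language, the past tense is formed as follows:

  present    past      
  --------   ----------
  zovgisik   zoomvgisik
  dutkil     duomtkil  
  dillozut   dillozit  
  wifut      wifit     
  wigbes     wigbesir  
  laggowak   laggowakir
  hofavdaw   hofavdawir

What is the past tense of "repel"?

repelir

zovgisik and laggowak both end in -k yet inflect differently (zoomvgisik, laggowakir), so the final letter is not what conditions the rule; the last vowel is.
"repel" has last vowel 'e'. The one such stem in the data (wigbes → wigbesir) adds -ir, so the same rule applies.
The other patterns: stems whose last vowel is 'i' insert -om- after the first vowel; stems whose last vowel is 'u' change the last vowel to 'i'.
So repel → repelir.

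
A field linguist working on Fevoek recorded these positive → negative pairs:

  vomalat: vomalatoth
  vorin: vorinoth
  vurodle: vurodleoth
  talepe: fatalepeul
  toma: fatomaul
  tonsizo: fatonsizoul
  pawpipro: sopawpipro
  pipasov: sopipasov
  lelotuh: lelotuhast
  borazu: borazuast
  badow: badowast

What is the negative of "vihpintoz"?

"vihpintoz" begins with v-. The stems beginning with v- (vomalat → vomalatoth, vorin → vorinoth, vurodle → vurodleoth) add -oth.
So vihpintoz → vihpintozoth.

vihpintozoth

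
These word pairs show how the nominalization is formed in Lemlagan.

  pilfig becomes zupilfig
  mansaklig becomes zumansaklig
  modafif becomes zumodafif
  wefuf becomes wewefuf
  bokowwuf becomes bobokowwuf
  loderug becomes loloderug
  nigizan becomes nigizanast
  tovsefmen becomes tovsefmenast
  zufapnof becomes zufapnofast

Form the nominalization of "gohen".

gohenast

"gohen" has last vowel 'e'. The one such stem in the data (tovsefmen → tovsefmenast) adds -ast, so the same rule applies.
The other patterns: stems whose last vowel is 'i' add the prefix zu-; stems whose last vowel is 'u' repeat the first consonant+vowel as a prefix.
So gohen → gohenast.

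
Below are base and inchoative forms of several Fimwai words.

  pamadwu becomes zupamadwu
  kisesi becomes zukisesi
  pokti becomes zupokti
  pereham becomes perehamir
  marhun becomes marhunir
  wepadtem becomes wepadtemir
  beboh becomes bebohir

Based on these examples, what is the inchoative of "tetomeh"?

pamadwu and marhun both have last vowel 'u' yet inflect differently (zupamadwu, marhunir), so the last vowel is not what conditions the rule; whether the stem ends in a vowel or a consonant is.
"tetomeh" ends in a consonant. The stems ending in a consonant (pereham → perehamir, marhun → marhunir, wepadtem → wepadtemir) add -ir.
So tetomeh → tetomehir.

tetomehir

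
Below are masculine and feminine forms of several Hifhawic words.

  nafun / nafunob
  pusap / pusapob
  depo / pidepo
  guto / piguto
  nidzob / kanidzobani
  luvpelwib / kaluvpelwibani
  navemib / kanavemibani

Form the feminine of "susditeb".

kasusditebani

depo and nidzob both have last vowel 'o' yet inflect differently (pidepo, kanidzobani), so the last vowel is not what conditions the rule; the final letter is.
"susditeb" ends in -b. The stems ending in -b (nidzob → kanidzobani, luvpelwib → kaluvpelwibani, navemib → kanavemibani) add ka- … -ani around the stem.
The other patterns: stems ending in -n or -p add -ob; stems ending in -o add the prefix pi-.
So susditeb → kasusditebani.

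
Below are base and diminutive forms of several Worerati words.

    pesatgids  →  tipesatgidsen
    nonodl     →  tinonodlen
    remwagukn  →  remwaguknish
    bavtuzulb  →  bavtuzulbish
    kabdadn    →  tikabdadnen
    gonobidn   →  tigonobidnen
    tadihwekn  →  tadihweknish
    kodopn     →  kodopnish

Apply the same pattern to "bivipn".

bivipnish

kabdadn and tadihwekn both end in -n yet inflect differently (tikabdadnen, tadihweknish), so the final letter is not what conditions the rule; the second-to-last letter is.
"bivipn" has second-to-last letter 'p'. The one such stem in the data (kodopn → kodopnish) adds -ish, so the same rule applies.
The other pattern: stems whose second-to-last letter is 'd' add ti- … -en around the stem.
So bivipn → bivipnish.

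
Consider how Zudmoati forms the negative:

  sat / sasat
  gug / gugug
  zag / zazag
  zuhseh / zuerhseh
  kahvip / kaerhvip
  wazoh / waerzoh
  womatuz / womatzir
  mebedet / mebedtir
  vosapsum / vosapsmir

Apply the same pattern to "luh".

luluh

"luh" has 1 vowel. The stems with 1 vowel (sat → sasat, gug → gugug, zag → zazag) repeat the first consonant+vowel as a prefix.
So luh → luluh.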